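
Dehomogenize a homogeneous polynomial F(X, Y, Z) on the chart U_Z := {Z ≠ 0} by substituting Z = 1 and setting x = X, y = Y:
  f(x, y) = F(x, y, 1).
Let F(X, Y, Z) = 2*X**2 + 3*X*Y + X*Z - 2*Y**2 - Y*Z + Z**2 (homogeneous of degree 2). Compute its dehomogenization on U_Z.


f(x, y) = 2*x**2 + 3*x*y + x - 2*y**2 - y + 1

On U_Z we set Z = 1. Each monomial c·X^i·Y^j·Z^k in F becomes c·x^i·y^j·1^k = c·x^i·y^j.
Substituting Z = 1: F(X, Y, 1) = 2*x**2 + 3*x*y + x - 2*y**2 - y + 1.
Note: deg(f) ≤ deg(F) = 2; strict inequality happens when F is divisible by Z (lost terms).


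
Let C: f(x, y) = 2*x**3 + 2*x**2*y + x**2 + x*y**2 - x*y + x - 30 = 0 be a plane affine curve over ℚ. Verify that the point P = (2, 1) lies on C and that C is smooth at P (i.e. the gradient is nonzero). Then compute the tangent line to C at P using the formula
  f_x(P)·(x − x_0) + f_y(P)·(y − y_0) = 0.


Tangent line at P: 37*x + 10*y - 84 = 0.

Step 1: f(2, 1) = 0, so P lies on C.
Step 2: partial derivatives
  f_x(x, y) = 6*x**2 + 4*x*y + 2*x + y**2 - y + 1, f_y(x, y) = 2*x**2 + 2*x*y - x.
  f_x(P) = 37, f_y(P) = 10 (gradient nonzero, so P is smooth).
Step 3: tangent line at P: 37·(x − 2) + 10·(y − 1) = 0.
Expanding: 37*x + 10*y - 84 = 0.


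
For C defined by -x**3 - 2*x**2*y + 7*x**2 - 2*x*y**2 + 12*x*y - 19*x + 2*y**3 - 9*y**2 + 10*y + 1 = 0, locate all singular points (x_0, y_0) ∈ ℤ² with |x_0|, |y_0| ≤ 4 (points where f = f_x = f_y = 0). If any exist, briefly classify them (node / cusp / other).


Singular points: {(1, 2)}; classification: cusp.

Compute partial derivatives:
  f_x = -3*x**2 - 4*x*y + 14*x - 2*y**2 + 12*y - 19.
  f_y = -2*x**2 - 4*x*y + 12*x + 6*y**2 - 18*y + 10.
Scan x_0 ∈ {−4, ..., 4}. For each x_0, f_y(x_0, y) is a polynomial in y; find its integer roots y ∈ {−4, ..., 4}, then test f_x and f at those candidates.
  x = -4: f_y(-4, y) = 6*y**2 - 2*y - 70; no integer root y with |y| ≤ 4.
  x = -3: f_y(-3, y) = 6*y**2 - 6*y - 44; no integer root y with |y| ≤ 4.
  x = -2: f_y(-2, y) = 6*y**2 - 10*y - 22; no integer root y with |y| ≤ 4.
  x = -1: f_y(-1, y) = 6*y**2 - 14*y - 4; no integer root y with |y| ≤ 4.
  x = 0: f_y(0, y) = 6*y**2 - 18*y + 10; no integer root y with |y| ≤ 4.
  x = 1: f_y(1, y) = 6*y**2 - 22*y + 20; vanishes at y ∈ {2}. (1, 2): f_x = 0, f = 0 — SINGULAR.
  x = 2: f_y(2, y) = 6*y**2 - 26*y + 26; no integer root y with |y| ≤ 4.
  x = 3: f_y(3, y) = 6*y**2 - 30*y + 28; no integer root y with |y| ≤ 4.
  x = 4: f_y(4, y) = 6*y**2 - 34*y + 26; no integer root y with |y| ≤ 4.
Only singular point on the grid: (1, 2).
Classify: substitute x = 1 + u, y = 2 + v and expand: f = -u**3 - 2*u**2*v - 2*u*v**2 + 2*v**3 + v**2.
No constant or linear terms (consistent with a singular point). Quadratic part: v**2. Cubic part: -u**3 - 2*u**2*v - 2*u*v**2 + 2*v**3.
The quadratic part v**2 is a perfect square, so there is a single (double) tangent line v = 0, i.e. y = 2. Restricting the cubic part to that line (v = 0) leaves -u**3 ≠ 0, so f is not divisible by v and the branch is v² ≈ u**3 to lowest order — this is a cusp.
Classification: cusp.


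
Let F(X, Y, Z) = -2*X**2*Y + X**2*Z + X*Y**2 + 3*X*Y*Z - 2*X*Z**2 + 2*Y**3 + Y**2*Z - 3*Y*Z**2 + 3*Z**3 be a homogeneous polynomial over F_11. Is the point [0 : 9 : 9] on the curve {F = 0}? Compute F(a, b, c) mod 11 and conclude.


F(0,9,9) ≡ 9 (mod 11); P is NOT on the curve.

Evaluate F(0, 9, 9) term-by-term (mod 11).
  -2*X**2*Y ↦ -2·0·9·1 = 0
  X**2*Z ↦ 1·0·1·9 = 0
  X*Y**2 ↦ 1·0·81·1 = 0
  3*X*Y*Z ↦ 3·0·9·9 = 0
  -2*X*Z**2 ↦ -2·0·1·81 = 0
  2*Y**3 ↦ 2·1·729·1 = 1458
  Y**2*Z ↦ 1·1·81·9 = 729
  -3*Y*Z**2 ↦ -3·1·9·81 = -2187
  3*Z**3 ↦ 3·1·1·729 = 2187
Sum: F(0, 9, 9) = (0) + (0) + (0) + (0) + (0) + (1458) + (729) + (-2187) + (2187) = 2187.
Reducing mod 11: 2187 ≡ 9 (mod 11).
Since F(a, b, c) ≡ 9 ≠ 0 (mod 11), P does NOT lie on the curve.


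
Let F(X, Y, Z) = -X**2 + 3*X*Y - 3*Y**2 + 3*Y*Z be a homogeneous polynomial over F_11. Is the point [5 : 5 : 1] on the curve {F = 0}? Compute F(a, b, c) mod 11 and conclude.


F(5,5,1) ≡ 1 (mod 11); P is NOT on the curve.

Evaluate F(5, 5, 1) term-by-term (mod 11).
  -X**2 ↦ -1·25·1·1 = -25
  3*X*Y ↦ 3·5·5·1 = 75
  -3*Y**2 ↦ -3·1·25·1 = -75
  3*Y*Z ↦ 3·1·5·1 = 15
Sum: F(5, 5, 1) = (-25) + (75) + (-75) + (15) = -10.
Reducing mod 11: -10 ≡ 1 (mod 11).
Since F(a, b, c) ≡ 1 ≠ 0 (mod 11), P does NOT lie on the curve.


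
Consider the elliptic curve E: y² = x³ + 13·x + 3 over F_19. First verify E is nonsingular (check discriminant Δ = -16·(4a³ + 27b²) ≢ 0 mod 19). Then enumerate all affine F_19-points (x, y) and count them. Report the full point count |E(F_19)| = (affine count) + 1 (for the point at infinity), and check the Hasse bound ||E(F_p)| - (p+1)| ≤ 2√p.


Affine points = {(1, 6), (1, 13), (4, 9), (4, 10), (7, 0), (8, 7), (8, 12), (12, 5), (12, 14), (15, 1), (15, 18), (17, 8), (17, 11)}; affine count = 13; |E(F_19)| = 14.

Discriminant check: Δ ∝ 4a³ + 27b² = 4·13³ + 27·3² = 4·2197 + 27·9 ≡ 6 (mod 19). Nonzero ⇒ E is nonsingular.
For each x ∈ F_19, compute rhs = x³ + 13·x + 3 mod 19, then count y ∈ F_19 with y² ≡ rhs.
  x = 0: rhs = 3, matching y values: none (0 points).
  x = 1: rhs = 17, matching y values: 6, 13 (2 points).
  x = 2: rhs = 18, matching y values: none (0 points).
  x = 3: rhs = 12, matching y values: none (0 points).
  x = 4: rhs = 5, matching y values: 9, 10 (2 points).
  x = 5: rhs = 3, matching y values: none (0 points).
  x = 6: rhs = 12, matching y values: none (0 points).
  x = 7: rhs = 0, matching y values: 0 (1 points).
  x = 8: rhs = 11, matching y values: 7, 12 (2 points).
  x = 9: rhs = 13, matching y values: none (0 points).
  x = 10: rhs = 12, matching y values: none (0 points).
  x = 11: rhs = 14, matching y values: none (0 points).
  x = 12: rhs = 6, matching y values: 5, 14 (2 points).
  x = 13: rhs = 13, matching y values: none (0 points).
  x = 14: rhs = 3, matching y values: none (0 points).
  x = 15: rhs = 1, matching y values: 1, 18 (2 points).
  x = 16: rhs = 13, matching y values: none (0 points).
  x = 17: rhs = 7, matching y values: 8, 11 (2 points).
  x = 18: rhs = 8, matching y values: none (0 points).
Total affine count: 13.
Full point count |E(F_19)| = 13 + 1 = 14.
Hasse bound: |14 − (19+1)| = |-6| = 6 ≤ 2√19 ≈ 8.7178 ✓.


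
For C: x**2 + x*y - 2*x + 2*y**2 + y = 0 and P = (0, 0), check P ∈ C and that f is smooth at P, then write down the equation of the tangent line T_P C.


Tangent line at P: -2*x + y = 0.

Step 1: f(0, 0) = 0, so P lies on C.
Step 2: partial derivatives
  f_x(x, y) = 2*x + y - 2, f_y(x, y) = x + 4*y + 1.
  f_x(P) = -2, f_y(P) = 1 (gradient nonzero, so P is smooth).
Step 3: tangent line at P: -2·(x − 0) + 1·(y − 0) = 0.
Expanding: -2*x + y = 0.


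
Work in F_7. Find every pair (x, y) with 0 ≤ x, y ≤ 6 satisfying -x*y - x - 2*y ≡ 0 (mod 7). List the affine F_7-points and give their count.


Affine F_7-points: {(0, 0), (1, 2), (2, 3), (3, 5), (4, 4), (6, 1)}; count = 6.

For each of the 49 pairs (x, y) ∈ F_7², evaluate f(x, y) mod 7. Record the zeros.
  x = 0: [0↦0, 1↦5, 2↦3, 3↦1, 4↦6, 5↦4, 6↦2]  zeros at y ∈ {0}
  x = 1: [0↦6, 1↦3, 2↦0, 3↦4, 4↦1, 5↦5, 6↦2]  zeros at y ∈ {2}
  x = 2: [0↦5, 1↦1, 2↦4, 3↦0, 4↦3, 5↦6, 6↦2]  zeros at y ∈ {3}
  x = 3: [0↦4, 1↦6, 2↦1, 3↦3, 4↦5, 5↦0, 6↦2]  zeros at y ∈ {5}
  x = 4: [0↦3, 1↦4, 2↦5, 3↦6, 4↦0, 5↦1, 6↦2]  zeros at y ∈ {4}
  x = 5: [0↦2, 1↦2, 2↦2, 3↦2, 4↦2, 5↦2, 6↦2]  zeros at y ∈ ∅
  x = 6: [0↦1, 1↦0, 2↦6, 3↦5, 4↦4, 5↦3, 6↦2]  zeros at y ∈ {1}
Collecting zeros: affine points = {(0, 0), (1, 2), (2, 3), (3, 5), (4, 4), (6, 1)}.
Total count |C(F_7)_aff| = 6.


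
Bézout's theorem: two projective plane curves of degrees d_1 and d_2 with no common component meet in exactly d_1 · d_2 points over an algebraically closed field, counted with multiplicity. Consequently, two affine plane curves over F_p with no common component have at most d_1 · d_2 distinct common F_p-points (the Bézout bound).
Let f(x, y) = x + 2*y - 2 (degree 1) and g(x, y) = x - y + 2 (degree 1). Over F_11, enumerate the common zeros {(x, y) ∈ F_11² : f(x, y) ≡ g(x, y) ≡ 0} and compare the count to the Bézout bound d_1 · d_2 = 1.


Common zeros: {(3, 5)}; count = 1; Bézout bound = 1.

deg(f) = 1, deg(g) = 1, so Bézout bound = 1.
Scan x ∈ F_11. For each x, list the y ∈ F_11 with f(x, y) ≡ 0 and those with g(x, y) ≡ 0 (mod 11); the common zeros in that column are the intersection.
  x = 0: f ≡ 0 at y ∈ {1}; g ≡ 0 at y ∈ {2}; common: ∅.
  x = 1: f ≡ 0 at y ∈ {6}; g ≡ 0 at y ∈ {3}; common: ∅.
  x = 2: f ≡ 0 at y ∈ {0}; g ≡ 0 at y ∈ {4}; common: ∅.
  x = 3: f ≡ 0 at y ∈ {5}; g ≡ 0 at y ∈ {5}; common: {5}.
  x = 4: f ≡ 0 at y ∈ {10}; g ≡ 0 at y ∈ {6}; common: ∅.
  x = 5: f ≡ 0 at y ∈ {4}; g ≡ 0 at y ∈ {7}; common: ∅.
  x = 6: f ≡ 0 at y ∈ {9}; g ≡ 0 at y ∈ {8}; common: ∅.
  x = 7: f ≡ 0 at y ∈ {3}; g ≡ 0 at y ∈ {9}; common: ∅.
  x = 8: f ≡ 0 at y ∈ {8}; g ≡ 0 at y ∈ {10}; common: ∅.
  x = 9: f ≡ 0 at y ∈ {2}; g ≡ 0 at y ∈ {0}; common: ∅.
  x = 10: f ≡ 0 at y ∈ {7}; g ≡ 0 at y ∈ {1}; common: ∅.
Collecting: common zeros = {(3, 5)}, so the count is 1.
Comparison with the Bézout bound: 1 ≤ 1 = deg(f)·deg(g), as expected for curves with no common component (the bound is attained).


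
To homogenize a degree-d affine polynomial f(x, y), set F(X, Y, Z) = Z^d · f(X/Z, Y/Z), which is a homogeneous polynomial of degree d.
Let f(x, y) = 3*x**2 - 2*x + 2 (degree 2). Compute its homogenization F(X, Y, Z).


F(X, Y, Z) = 3*X**2 - 2*X*Z + 2*Z**2

deg(f) = 2.
Substitute x = X/Z, y = Y/Z into f, then multiply by Z^2.
  monomial 3·x^2·y^0 ↦ 3·X^2·Y^0·Z^0.
  monomial -2·x^1·y^0 ↦ -2·X^1·Y^0·Z^1.
  monomial 2·x^0·y^0 ↦ 2·X^0·Y^0·Z^2.
Collecting: F(X, Y, Z) = 3*X**2 - 2*X*Z + 2*Z**2.


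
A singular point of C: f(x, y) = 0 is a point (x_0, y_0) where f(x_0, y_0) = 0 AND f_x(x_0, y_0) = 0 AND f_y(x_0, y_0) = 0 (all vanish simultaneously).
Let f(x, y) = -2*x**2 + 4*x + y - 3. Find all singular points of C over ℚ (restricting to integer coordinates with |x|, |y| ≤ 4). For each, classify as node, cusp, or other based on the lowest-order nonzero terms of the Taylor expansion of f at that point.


No singular points in the scanned grid; C is smooth there.

Compute partial derivatives:
  f_x = 4 - 4*x.
  f_y = 1.
f_y = 1 is a nonzero constant, so f_y never vanishes: no point (x, y) can satisfy f = f_x = f_y = 0. In particular no (x, y) ∈ {−4, ..., 4}² is singular; the curve is smooth.


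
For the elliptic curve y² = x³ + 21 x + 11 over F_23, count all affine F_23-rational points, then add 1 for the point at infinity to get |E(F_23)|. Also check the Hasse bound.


Affine points = {(3, 3), (3, 20), (6, 10), (6, 13), (7, 8), (7, 15), (8, 1), (8, 22), (9, 3), (9, 20), (10, 5), (10, 18), (11, 3), (11, 20), (12, 6), (12, 17), (14, 6), (14, 17), (16, 2), (16, 21), (19, 1), (19, 22), (20, 6), (20, 17), (22, 9), (22, 14)}; affine count = 26; |E(F_23)| = 27.

Discriminant check: Δ ∝ 4a³ + 27b² = 4·21³ + 27·11² = 4·9261 + 27·121 ≡ 15 (mod 23). Nonzero ⇒ E is nonsingular.
For each x ∈ F_23, compute rhs = x³ + 21·x + 11 mod 23, then count y ∈ F_23 with y² ≡ rhs.
  x = 0: rhs = 11, matching y values: none (0 points).
  x = 1: rhs = 10, matching y values: none (0 points).
  x = 2: rhs = 15, matching y values: none (0 points).
  x = 3: rhs = 9, matching y values: 3, 20 (2 points).
  x = 4: rhs = 21, matching y values: none (0 points).
  x = 5: rhs = 11, matching y values: none (0 points).
  x = 6: rhs = 8, matching y values: 10, 13 (2 points).
  x = 7: rhs = 18, matching y values: 8, 15 (2 points).
  x = 8: rhs = 1, matching y values: 1, 22 (2 points).
  x = 9: rhs = 9, matching y values: 3, 20 (2 points).
  x = 10: rhs = 2, matching y values: 5, 18 (2 points).
  x = 11: rhs = 9, matching y values: 3, 20 (2 points).
  x = 12: rhs = 13, matching y values: 6, 17 (2 points).
  x = 13: rhs = 20, matching y values: none (0 points).
  x = 14: rhs = 13, matching y values: 6, 17 (2 points).
  x = 15: rhs = 21, matching y values: none (0 points).
  x = 16: rhs = 4, matching y values: 2, 21 (2 points).
  x = 17: rhs = 14, matching y values: none (0 points).
  x = 18: rhs = 11, matching y values: none (0 points).
  x = 19: rhs = 1, matching y values: 1, 22 (2 points).
  x = 20: rhs = 13, matching y values: 6, 17 (2 points).
  x = 21: rhs = 7, matching y values: none (0 points).
  x = 22: rhs = 12, matching y values: 9, 14 (2 points).
Total affine count: 26.
Full point count |E(F_23)| = 26 + 1 = 27.
Hasse bound: |27 − (23+1)| = |3| = 3 ≤ 2√23 ≈ 9.5917 ✓.


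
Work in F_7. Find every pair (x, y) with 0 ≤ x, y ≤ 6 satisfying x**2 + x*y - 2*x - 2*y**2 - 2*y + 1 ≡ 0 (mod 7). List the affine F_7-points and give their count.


Affine F_7-points: {(1, 0), (1, 3), (2, 2), (2, 5), (5, 2), (5, 3)}; count = 6.

For each of the 49 pairs (x, y) ∈ F_7², evaluate f(x, y) mod 7. Record the zeros.
  x = 0: [0↦1, 1↦4, 2↦3, 3↦5, 4↦3, 5↦4, 6↦1]  zeros at y ∈ ∅
  x = 1: [0↦0, 1↦4, 2↦4, 3↦0, 4↦6, 5↦1, 6↦6]  zeros at y ∈ {0, 3}
  x = 2: [0↦1, 1↦6, 2↦0, 3↦4, 4↦4, 5↦0, 6↦6]  zeros at y ∈ {2, 5}
  x = 3: [0↦4, 1↦3, 2↦5, 3↦3, 4↦4, 5↦1, 6↦1]  zeros at y ∈ ∅
  x = 4: [0↦2, 1↦2, 2↦5, 3↦4, 4↦6, 5↦4, 6↦5]  zeros at y ∈ ∅
  x = 5: [0↦2, 1↦3, 2↦0, 3↦0, 4↦3, 5↦2, 6↦4]  zeros at y ∈ {2, 3}
  x = 6: [0↦4, 1↦6, 2↦4, 3↦5, 4↦2, 5↦2, 6↦5]  zeros at y ∈ ∅
Collecting zeros: affine points = {(1, 0), (1, 3), (2, 2), (2, 5), (5, 2), (5, 3)}.
Total count |C(F_7)_aff| = 6.


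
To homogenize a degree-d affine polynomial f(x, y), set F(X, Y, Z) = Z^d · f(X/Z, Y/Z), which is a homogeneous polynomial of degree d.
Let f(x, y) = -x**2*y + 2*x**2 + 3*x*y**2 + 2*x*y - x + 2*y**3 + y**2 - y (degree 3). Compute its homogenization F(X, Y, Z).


F(X, Y, Z) = -X**2*Y + 2*X**2*Z + 3*X*Y**2 + 2*X*Y*Z - X*Z**2 + 2*Y**3 + Y**2*Z - Y*Z**2

deg(f) = 3.
Substitute x = X/Z, y = Y/Z into f, then multiply by Z^3.
  monomial -1·x^2·y^1 ↦ -1·X^2·Y^1·Z^0.
  monomial 2·x^2·y^0 ↦ 2·X^2·Y^0·Z^1.
  monomial 3·x^1·y^2 ↦ 3·X^1·Y^2·Z^0.
  monomial 2·x^1·y^1 ↦ 2·X^1·Y^1·Z^1.
  monomial -1·x^1·y^0 ↦ -1·X^1·Y^0·Z^2.
  monomial 2·x^0·y^3 ↦ 2·X^0·Y^3·Z^0.
  monomial 1·x^0·y^2 ↦ 1·X^0·Y^2·Z^1.
  monomial -1·x^0·y^1 ↦ -1·X^0·Y^1·Z^2.
Collecting: F(X, Y, Z) = -X**2*Y + 2*X**2*Z + 3*X*Y**2 + 2*X*Y*Z - X*Z**2 + 2*Y**3 + Y**2*Z - Y*Z**2.


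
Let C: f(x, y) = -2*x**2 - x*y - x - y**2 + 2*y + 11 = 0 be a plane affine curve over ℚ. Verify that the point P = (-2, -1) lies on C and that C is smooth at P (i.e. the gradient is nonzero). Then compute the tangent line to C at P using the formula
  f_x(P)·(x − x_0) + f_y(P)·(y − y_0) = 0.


Tangent line at P: 8*x + 6*y + 22 = 0.

Step 1: f(-2, -1) = 0, so P lies on C.
Step 2: partial derivatives
  f_x(x, y) = -4*x - y - 1, f_y(x, y) = -x - 2*y + 2.
  f_x(P) = 8, f_y(P) = 6 (gradient nonzero, so P is smooth).
Step 3: tangent line at P: 8·(x − -2) + 6·(y − -1) = 0.
Expanding: 8*x + 6*y + 22 = 0.


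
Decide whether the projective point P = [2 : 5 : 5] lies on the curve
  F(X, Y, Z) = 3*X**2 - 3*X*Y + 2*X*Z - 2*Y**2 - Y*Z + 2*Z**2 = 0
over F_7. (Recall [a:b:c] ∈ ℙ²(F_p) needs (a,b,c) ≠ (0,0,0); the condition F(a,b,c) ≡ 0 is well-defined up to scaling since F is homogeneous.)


F(2,5,5) ≡ 5 (mod 7); P is NOT on the curve.

Evaluate F(2, 5, 5) term-by-term (mod 7).
  3*X**2 ↦ 3·4·1·1 = 12
  -3*X*Y ↦ -3·2·5·1 = -30
  2*X*Z ↦ 2·2·1·5 = 20
  -2*Y**2 ↦ -2·1·25·1 = -50
  -Y*Z ↦ -1·1·5·5 = -25
  2*Z**2 ↦ 2·1·1·25 = 50
Sum: F(2, 5, 5) = (12) + (-30) + (20) + (-50) + (-25) + (50) = -23.
Reducing mod 7: -23 ≡ 5 (mod 7).
Since F(a, b, c) ≡ 5 ≠ 0 (mod 7), P does NOT lie on the curve.


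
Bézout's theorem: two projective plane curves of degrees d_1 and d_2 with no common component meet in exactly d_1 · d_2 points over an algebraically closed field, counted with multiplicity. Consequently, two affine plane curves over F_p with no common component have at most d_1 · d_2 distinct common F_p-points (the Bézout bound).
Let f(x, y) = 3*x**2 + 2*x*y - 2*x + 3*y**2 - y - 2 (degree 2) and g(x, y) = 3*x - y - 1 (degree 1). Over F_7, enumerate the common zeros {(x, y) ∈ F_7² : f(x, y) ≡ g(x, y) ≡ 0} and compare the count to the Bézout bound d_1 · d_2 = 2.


Common zeros: {(5, 0), (6, 3)}; count = 2; Bézout bound = 2.

deg(f) = 2, deg(g) = 1, so Bézout bound = 2.
Scan x ∈ F_7. For each x, list the y ∈ F_7 with f(x, y) ≡ 0 and those with g(x, y) ≡ 0 (mod 7); the common zeros in that column are the intersection.
  x = 0: f ≡ 0 at y ∈ {1, 4}; g ≡ 0 at y ∈ {6}; common: ∅.
  x = 1: f ≡ 0 at y ∈ ∅; g ≡ 0 at y ∈ {2}; common: ∅.
  x = 2: f ≡ 0 at y ∈ {3}; g ≡ 0 at y ∈ {5}; common: ∅.
  x = 3: f ≡ 0 at y ∈ {5}; g ≡ 0 at y ∈ {1}; common: ∅.
  x = 4: f ≡ 0 at y ∈ ∅; g ≡ 0 at y ∈ {4}; common: ∅.
  x = 5: f ≡ 0 at y ∈ {0, 4}; g ≡ 0 at y ∈ {0}; common: {0}.
  x = 6: f ≡ 0 at y ∈ {3, 5}; g ≡ 0 at y ∈ {3}; common: {3}.
Collecting: common zeros = {(5, 0), (6, 3)}, so the count is 2.
Comparison with the Bézout bound: 2 ≤ 2 = deg(f)·deg(g), as expected for curves with no common component (the bound is attained).


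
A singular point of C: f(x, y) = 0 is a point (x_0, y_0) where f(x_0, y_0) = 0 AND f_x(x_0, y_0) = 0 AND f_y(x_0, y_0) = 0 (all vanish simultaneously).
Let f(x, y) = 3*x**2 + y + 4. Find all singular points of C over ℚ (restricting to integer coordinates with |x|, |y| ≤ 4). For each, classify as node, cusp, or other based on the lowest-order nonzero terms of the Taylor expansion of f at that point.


No singular points in the scanned grid; C is smooth there.

Compute partial derivatives:
  f_x = 6*x.
  f_y = 1.
f_y = 1 is a nonzero constant, so f_y never vanishes: no point (x, y) can satisfy f = f_x = f_y = 0. In particular no (x, y) ∈ {−4, ..., 4}² is singular; the curve is smooth.


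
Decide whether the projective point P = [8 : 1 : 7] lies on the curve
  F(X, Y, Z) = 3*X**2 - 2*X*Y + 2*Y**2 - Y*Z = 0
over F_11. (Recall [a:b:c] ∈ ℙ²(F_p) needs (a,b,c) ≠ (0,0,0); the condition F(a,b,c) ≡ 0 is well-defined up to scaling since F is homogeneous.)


F(8,1,7) ≡ 6 (mod 11); P is NOT on the curve.

Evaluate F(8, 1, 7) term-by-term (mod 11).
  3*X**2 ↦ 3·64·1·1 = 192
  -2*X*Y ↦ -2·8·1·1 = -16
  2*Y**2 ↦ 2·1·1·1 = 2
  -Y*Z ↦ -1·1·1·7 = -7
Sum: F(8, 1, 7) = (192) + (-16) + (2) + (-7) = 171.
Reducing mod 11: 171 ≡ 6 (mod 11).
Since F(a, b, c) ≡ 6 ≠ 0 (mod 11), P does NOT lie on the curve.


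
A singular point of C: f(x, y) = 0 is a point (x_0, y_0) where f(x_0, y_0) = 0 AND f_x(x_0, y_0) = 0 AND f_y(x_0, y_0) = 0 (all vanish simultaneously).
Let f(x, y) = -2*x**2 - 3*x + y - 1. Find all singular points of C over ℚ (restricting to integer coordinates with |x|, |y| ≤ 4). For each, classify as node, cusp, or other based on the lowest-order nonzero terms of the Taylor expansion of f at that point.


No singular points in the scanned grid; C is smooth there.

Compute partial derivatives:
  f_x = -4*x - 3.
  f_y = 1.
f_y = 1 is a nonzero constant, so f_y never vanishes: no point (x, y) can satisfy f = f_x = f_y = 0. In particular no (x, y) ∈ {−4, ..., 4}² is singular; the curve is smooth.


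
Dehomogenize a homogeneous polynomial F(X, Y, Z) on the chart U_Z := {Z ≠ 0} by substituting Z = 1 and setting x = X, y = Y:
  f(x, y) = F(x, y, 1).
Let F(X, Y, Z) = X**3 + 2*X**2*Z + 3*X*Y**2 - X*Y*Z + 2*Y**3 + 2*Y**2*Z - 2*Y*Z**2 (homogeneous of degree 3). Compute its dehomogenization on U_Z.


f(x, y) = x**3 + 2*x**2 + 3*x*y**2 - x*y + 2*y**3 + 2*y**2 - 2*y

On U_Z we set Z = 1. Each monomial c·X^i·Y^j·Z^k in F becomes c·x^i·y^j·1^k = c·x^i·y^j.
Substituting Z = 1: F(X, Y, 1) = x**3 + 2*x**2 + 3*x*y**2 - x*y + 2*y**3 + 2*y**2 - 2*y.
Note: deg(f) ≤ deg(F) = 3; strict inequality happens when F is divisible by Z (lost terms).


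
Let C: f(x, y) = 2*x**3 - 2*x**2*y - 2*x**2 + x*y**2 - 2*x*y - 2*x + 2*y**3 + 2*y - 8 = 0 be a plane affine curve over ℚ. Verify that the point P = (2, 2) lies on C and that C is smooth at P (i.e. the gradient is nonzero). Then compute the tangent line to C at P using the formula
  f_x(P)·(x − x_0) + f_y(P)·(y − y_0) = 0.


Tangent line at P: -2*x + 22*y - 40 = 0.

Step 1: f(2, 2) = 0, so P lies on C.
Step 2: partial derivatives
  f_x(x, y) = 6*x**2 - 4*x*y - 4*x + y**2 - 2*y - 2, f_y(x, y) = -2*x**2 + 2*x*y - 2*x + 6*y**2 + 2.
  f_x(P) = -2, f_y(P) = 22 (gradient nonzero, so P is smooth).
Step 3: tangent line at P: -2·(x − 2) + 22·(y − 2) = 0.
Expanding: -2*x + 22*y - 40 = 0.


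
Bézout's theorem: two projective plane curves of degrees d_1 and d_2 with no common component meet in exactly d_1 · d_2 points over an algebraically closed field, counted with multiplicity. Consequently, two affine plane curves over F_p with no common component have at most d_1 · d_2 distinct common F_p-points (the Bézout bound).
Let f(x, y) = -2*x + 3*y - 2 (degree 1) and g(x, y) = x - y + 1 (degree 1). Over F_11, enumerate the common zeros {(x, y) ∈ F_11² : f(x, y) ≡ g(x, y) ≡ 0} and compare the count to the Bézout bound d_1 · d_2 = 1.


Common zeros: {(10, 0)}; count = 1; Bézout bound = 1.

deg(f) = 1, deg(g) = 1, so Bézout bound = 1.
Scan x ∈ F_11. For each x, list the y ∈ F_11 with f(x, y) ≡ 0 and those with g(x, y) ≡ 0 (mod 11); the common zeros in that column are the intersection.
  x = 0: f ≡ 0 at y ∈ {8}; g ≡ 0 at y ∈ {1}; common: ∅.
  x = 1: f ≡ 0 at y ∈ {5}; g ≡ 0 at y ∈ {2}; common: ∅.
  x = 2: f ≡ 0 at y ∈ {2}; g ≡ 0 at y ∈ {3}; common: ∅.
  x = 3: f ≡ 0 at y ∈ {10}; g ≡ 0 at y ∈ {4}; common: ∅.
  x = 4: f ≡ 0 at y ∈ {7}; g ≡ 0 at y ∈ {5}; common: ∅.
  x = 5: f ≡ 0 at y ∈ {4}; g ≡ 0 at y ∈ {6}; common: ∅.
  x = 6: f ≡ 0 at y ∈ {1}; g ≡ 0 at y ∈ {7}; common: ∅.
  x = 7: f ≡ 0 at y ∈ {9}; g ≡ 0 at y ∈ {8}; common: ∅.
  x = 8: f ≡ 0 at y ∈ {6}; g ≡ 0 at y ∈ {9}; common: ∅.
  x = 9: f ≡ 0 at y ∈ {3}; g ≡ 0 at y ∈ {10}; common: ∅.
  x = 10: f ≡ 0 at y ∈ {0}; g ≡ 0 at y ∈ {0}; common: {0}.
Collecting: common zeros = {(10, 0)}, so the count is 1.
Comparison with the Bézout bound: 1 ≤ 1 = deg(f)·deg(g), as expected for curves with no common component (the bound is attained).


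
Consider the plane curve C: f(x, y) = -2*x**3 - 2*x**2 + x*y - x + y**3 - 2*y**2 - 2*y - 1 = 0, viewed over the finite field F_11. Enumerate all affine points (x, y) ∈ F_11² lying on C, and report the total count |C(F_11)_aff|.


Affine F_11-points: {(1, 3), (1, 4), (1, 6), (3, 7), (4, 0), (7, 0), (8, 5), (10, 0), (10, 3), (10, 10)}; count = 10.

For each of the 121 pairs (x, y) ∈ F_11², evaluate f(x, y) mod 11. Record the zeros.
  x = 0: [0↦10, 1↦7, 2↦6, 3↦2, 4↦1, 5↦9, 6↦10, 7↦10, 8↦4, 9↦9, 10↦9]  zeros at y ∈ ∅
  x = 1: [0↦5, 1↦3, 2↦3, 3↦0, 4↦0, 5↦9, 6↦0, 7↦1, 8↦7, 9↦2, 10↦3]  zeros at y ∈ {3, 4, 6}
  x = 2: [0↦6, 1↦5, 2↦6, 3↦4, 4↦5, 5↦4, 6↦7, 7↦9, 8↦5, 9↦1, 10↦3]  zeros at y ∈ ∅
  x = 3: [0↦1, 1↦1, 2↦3, 3↦2, 4↦4, 5↦4, 6↦8, 7↦0, 8↦8, 9↦5, 10↦8]  zeros at y ∈ {7}
  x = 4: [0↦0, 1↦1, 2↦4, 3↦4, 4↦7, 5↦8, 6↦2, 7↦6, 8↦4, 9↦2, 10↦6]  zeros at y ∈ {0}
  x = 5: [0↦2, 1↦4, 2↦8, 3↦9, 4↦2, 5↦4, 6↦10, 7↦4, 8↦3, 9↦2, 10↦7]  zeros at y ∈ ∅
  x = 6: [0↦6, 1↦9, 2↦3, 3↦5, 4↦10, 5↦2, 6↦9, 7↦4, 8↦4, 9↦4, 10↦10]  zeros at y ∈ ∅
  x = 7: [0↦0, 1↦4, 2↦10, 3↦2, 4↦8, 5↦1, 6↦9, 7↦5, 8↦6, 9↦7, 10↦3]  zeros at y ∈ {0}
  x = 8: [0↦5, 1↦10, 2↦6, 3↦10, 4↦6, 5↦0, 6↦9, 7↦6, 8↦8, 9↦10, 10↦7]  zeros at y ∈ {5}
  x = 9: [0↦9, 1↦4, 2↦1, 3↦6, 4↦3, 5↦9, 6↦8, 7↦6, 8↦9, 9↦1, 10↦10]  zeros at y ∈ ∅
  x = 10: [0↦0, 1↦7, 2↦5, 3↦0, 4↦9, 5↦5, 6↦5, 7↦4, 8↦8, 9↦1, 10↦0]  zeros at y ∈ {0, 3, 10}
Collecting zeros: affine points = {(1, 3), (1, 4), (1, 6), (3, 7), (4, 0), (7, 0), (8, 5), (10, 0), (10, 3), (10, 10)}.
Total count |C(F_11)_aff| = 10.


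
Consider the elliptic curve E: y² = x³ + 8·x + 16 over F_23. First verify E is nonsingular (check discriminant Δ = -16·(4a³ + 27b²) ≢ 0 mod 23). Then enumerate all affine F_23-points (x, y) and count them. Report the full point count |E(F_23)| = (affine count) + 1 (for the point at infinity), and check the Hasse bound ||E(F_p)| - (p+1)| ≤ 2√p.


Affine points = {(0, 4), (0, 19), (1, 5), (1, 18), (6, 2), (6, 21), (7, 1), (7, 22), (9, 9), (9, 14), (11, 3), (11, 20), (12, 0), (16, 10), (16, 13), (18, 9), (18, 14), (19, 9), (19, 14)}; affine count = 19; |E(F_23)| = 20.

Discriminant check: Δ ∝ 4a³ + 27b² = 4·8³ + 27·16² = 4·512 + 27·256 ≡ 13 (mod 23). Nonzero ⇒ E is nonsingular.
For each x ∈ F_23, compute rhs = x³ + 8·x + 16 mod 23, then count y ∈ F_23 with y² ≡ rhs.
  x = 0: rhs = 16, matching y values: 4, 19 (2 points).
  x = 1: rhs = 2, matching y values: 5, 18 (2 points).
  x = 2: rhs = 17, matching y values: none (0 points).
  x = 3: rhs = 21, matching y values: none (0 points).
  x = 4: rhs = 20, matching y values: none (0 points).
  x = 5: rhs = 20, matching y values: none (0 points).
  x = 6: rhs = 4, matching y values: 2, 21 (2 points).
  x = 7: rhs = 1, matching y values: 1, 22 (2 points).
  x = 8: rhs = 17, matching y values: none (0 points).
  x = 9: rhs = 12, matching y values: 9, 14 (2 points).
  x = 10: rhs = 15, matching y values: none (0 points).
  x = 11: rhs = 9, matching y values: 3, 20 (2 points).
  x = 12: rhs = 0, matching y values: 0 (1 points).
  x = 13: rhs = 17, matching y values: none (0 points).
  x = 14: rhs = 20, matching y values: none (0 points).
  x = 15: rhs = 15, matching y values: none (0 points).
  x = 16: rhs = 8, matching y values: 10, 13 (2 points).
  x = 17: rhs = 5, matching y values: none (0 points).
  x = 18: rhs = 12, matching y values: 9, 14 (2 points).
  x = 19: rhs = 12, matching y values: 9, 14 (2 points).
  x = 20: rhs = 11, matching y values: none (0 points).
  x = 21: rhs = 15, matching y values: none (0 points).
  x = 22: rhs = 7, matching y values: none (0 points).
Total affine count: 19.
Full point count |E(F_23)| = 19 + 1 = 20.
Hasse bound: |20 − (23+1)| = |-4| = 4 ≤ 2√23 ≈ 9.5917 ✓.


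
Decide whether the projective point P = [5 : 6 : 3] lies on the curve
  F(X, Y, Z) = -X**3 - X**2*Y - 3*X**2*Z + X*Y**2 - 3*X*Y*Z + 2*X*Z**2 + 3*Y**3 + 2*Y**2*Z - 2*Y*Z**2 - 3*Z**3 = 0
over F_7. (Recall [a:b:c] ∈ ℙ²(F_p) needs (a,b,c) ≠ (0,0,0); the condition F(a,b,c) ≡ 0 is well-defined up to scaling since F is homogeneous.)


F(5,6,3) ≡ 0 (mod 7); P is on the curve.

Evaluate F(5, 6, 3) term-by-term (mod 7).
  -X**3 ↦ -1·125·1·1 = -125
  -X**2*Y ↦ -1·25·6·1 = -150
  -3*X**2*Z ↦ -3·25·1·3 = -225
  X*Y**2 ↦ 1·5·36·1 = 180
  -3*X*Y*Z ↦ -3·5·6·3 = -270
  2*X*Z**2 ↦ 2·5·1·9 = 90
  3*Y**3 ↦ 3·1·216·1 = 648
  2*Y**2*Z ↦ 2·1·36·3 = 216
  -2*Y*Z**2 ↦ -2·1·6·9 = -108
  -3*Z**3 ↦ -3·1·1·27 = -81
Sum: F(5, 6, 3) = (-125) + (-150) + (-225) + (180) + (-270) + (90) + (648) + (216) + (-108) + (-81) = 175.
Reducing mod 7: 175 ≡ 0 (mod 7).
Since F(a, b, c) ≡ 0 (mod 7), P lies on the curve.


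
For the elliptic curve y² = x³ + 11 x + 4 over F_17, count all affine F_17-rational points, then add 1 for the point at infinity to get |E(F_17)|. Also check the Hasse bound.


Affine points = {(0, 2), (0, 15), (1, 4), (1, 13), (2, 0), (3, 8), (3, 9), (7, 4), (7, 13), (8, 3), (8, 14), (9, 4), (9, 13), (10, 3), (10, 14), (13, 7), (13, 10), (15, 5), (15, 12), (16, 3), (16, 14)}; affine count = 21; |E(F_17)| = 22.

Discriminant check: Δ ∝ 4a³ + 27b² = 4·11³ + 27·4² = 4·1331 + 27·16 ≡ 10 (mod 17). Nonzero ⇒ E is nonsingular.
For each x ∈ F_17, compute rhs = x³ + 11·x + 4 mod 17, then count y ∈ F_17 with y² ≡ rhs.
  x = 0: rhs = 4, matching y values: 2, 15 (2 points).
  x = 1: rhs = 16, matching y values: 4, 13 (2 points).
  x = 2: rhs = 0, matching y values: 0 (1 points).
  x = 3: rhs = 13, matching y values: 8, 9 (2 points).
  x = 4: rhs = 10, matching y values: none (0 points).
  x = 5: rhs = 14, matching y values: none (0 points).
  x = 6: rhs = 14, matching y values: none (0 points).
  x = 7: rhs = 16, matching y values: 4, 13 (2 points).
  x = 8: rhs = 9, matching y values: 3, 14 (2 points).
  x = 9: rhs = 16, matching y values: 4, 13 (2 points).
  x = 10: rhs = 9, matching y values: 3, 14 (2 points).
  x = 11: rhs = 11, matching y values: none (0 points).
  x = 12: rhs = 11, matching y values: none (0 points).
  x = 13: rhs = 15, matching y values: 7, 10 (2 points).
  x = 14: rhs = 12, matching y values: none (0 points).
  x = 15: rhs = 8, matching y values: 5, 12 (2 points).
  x = 16: rhs = 9, matching y values: 3, 14 (2 points).
Total affine count: 21.
Full point count |E(F_17)| = 21 + 1 = 22.
Hasse bound: |22 − (17+1)| = |4| = 4 ≤ 2√17 ≈ 8.2462 ✓.


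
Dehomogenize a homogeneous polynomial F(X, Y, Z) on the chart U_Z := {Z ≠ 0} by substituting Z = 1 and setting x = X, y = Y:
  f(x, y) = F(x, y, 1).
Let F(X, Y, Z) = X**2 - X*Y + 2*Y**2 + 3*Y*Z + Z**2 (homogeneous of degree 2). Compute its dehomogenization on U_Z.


f(x, y) = x**2 - x*y + 2*y**2 + 3*y + 1

On U_Z we set Z = 1. Each monomial c·X^i·Y^j·Z^k in F becomes c·x^i·y^j·1^k = c·x^i·y^j.
Substituting Z = 1: F(X, Y, 1) = x**2 - x*y + 2*y**2 + 3*y + 1.
Note: deg(f) ≤ deg(F) = 2; strict inequality happens when F is divisible by Z (lost terms).


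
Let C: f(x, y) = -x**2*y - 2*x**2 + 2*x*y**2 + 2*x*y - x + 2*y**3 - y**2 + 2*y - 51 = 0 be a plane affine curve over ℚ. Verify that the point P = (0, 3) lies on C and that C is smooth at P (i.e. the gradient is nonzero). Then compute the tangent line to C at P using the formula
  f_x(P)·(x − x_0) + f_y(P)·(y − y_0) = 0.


Tangent line at P: 23*x + 50*y - 150 = 0.

Step 1: f(0, 3) = 0, so P lies on C.
Step 2: partial derivatives
  f_x(x, y) = -2*x*y - 4*x + 2*y**2 + 2*y - 1, f_y(x, y) = -x**2 + 4*x*y + 2*x + 6*y**2 - 2*y + 2.
  f_x(P) = 23, f_y(P) = 50 (gradient nonzero, so P is smooth).
Step 3: tangent line at P: 23·(x − 0) + 50·(y − 3) = 0.
Expanding: 23*x + 50*y - 150 = 0.


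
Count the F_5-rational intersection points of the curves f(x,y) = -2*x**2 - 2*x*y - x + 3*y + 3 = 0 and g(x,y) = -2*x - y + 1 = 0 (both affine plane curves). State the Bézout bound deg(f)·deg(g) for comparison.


Common zeros: ∅; count = 0; Bézout bound = 2.

deg(f) = 2, deg(g) = 1, so Bézout bound = 2.
Scan x ∈ F_5. For each x, list the y ∈ F_5 with f(x, y) ≡ 0 and those with g(x, y) ≡ 0 (mod 5); the common zeros in that column are the intersection.
  x = 0: f ≡ 0 at y ∈ {4}; g ≡ 0 at y ∈ {1}; common: ∅.
  x = 1: f ≡ 0 at y ∈ {0}; g ≡ 0 at y ∈ {4}; common: ∅.
  x = 2: f ≡ 0 at y ∈ {3}; g ≡ 0 at y ∈ {2}; common: ∅.
  x = 3: f ≡ 0 at y ∈ {4}; g ≡ 0 at y ∈ {0}; common: ∅.
  x = 4: f ≡ 0 at y ∈ ∅; g ≡ 0 at y ∈ {3}; common: ∅.
Collecting: common zeros = ∅, so the count is 0.
Comparison with the Bézout bound: 0 ≤ 2 = deg(f)·deg(g), as expected for curves with no common component (the affine F_5-count falls short of the bound because intersections may lie at infinity, over extension fields, or carry multiplicity).


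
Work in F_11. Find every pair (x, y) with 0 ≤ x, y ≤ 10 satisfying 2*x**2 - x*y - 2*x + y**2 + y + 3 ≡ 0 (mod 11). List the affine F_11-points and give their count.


Affine F_11-points: {(0, 5), (4, 7), (5, 6), (5, 9), (6, 7), (6, 9), (9, 3), (9, 5), (10, 3), (10, 6)}; count = 10.

For each of the 121 pairs (x, y) ∈ F_11², evaluate f(x, y) mod 11. Record the zeros.
  x = 0: [0↦3, 1↦5, 2↦9, 3↦4, 4↦1, 5↦0, 6↦1, 7↦4, 8↦9, 9↦5, 10↦3]  zeros at y ∈ {5}
  x = 1: [0↦3, 1↦4, 2↦7, 3↦1, 4↦8, 5↦6, 6↦6, 7↦8, 8↦1, 9↦7, 10↦4]  zeros at y ∈ ∅
  x = 2: [0↦7, 1↦7, 2↦9, 3↦2, 4↦8, 5↦5, 6↦4, 7↦5, 8↦8, 9↦2, 10↦9]  zeros at y ∈ ∅
  x = 3: [0↦4, 1↦3, 2↦4, 3↦7, 4↦1, 5↦8, 6↦6, 7↦6, 8↦8, 9↦1, 10↦7]  zeros at y ∈ ∅
  x = 4: [0↦5, 1↦3, 2↦3, 3↦5, 4↦9, 5↦4, 6↦1, 7↦0, 8↦1, 9↦4, 10↦9]  zeros at y ∈ {7}
  x = 5: [0↦10, 1↦7, 2↦6, 3↦7, 4↦10, 5↦4, 6↦0, 7↦9, 8↦9, 9↦0, 10↦4]  zeros at y ∈ {6, 9}
  x = 6: [0↦8, 1↦4, 2↦2, 3↦2, 4↦4, 5↦8, 6↦3, 7↦0, 8↦10, 9↦0, 10↦3]  zeros at y ∈ {7, 9}
  x = 7: [0↦10, 1↦5, 2↦2, 3↦1, 4↦2, 5↦5, 6↦10, 7↦6, 8↦4, 9↦4, 10↦6]  zeros at y ∈ ∅
  x = 8: [0↦5, 1↦10, 2↦6, 3↦4, 4↦4, 5↦6, 6↦10, 7↦5, 8↦2, 9↦1, 10↦2]  zeros at y ∈ ∅
  x = 9: [0↦4, 1↦8, 2↦3, 3↦0, 4↦10, 5↦0, 6↦3, 7↦8, 8↦4, 9↦2, 10↦2]  zeros at y ∈ {3, 5}
  x = 10: [0↦7, 1↦10, 2↦4, 3↦0, 4↦9, 5↦9, 6↦0, 7↦4, 8↦10, 9↦7, 10↦6]  zeros at y ∈ {3, 6}
Collecting zeros: affine points = {(0, 5), (4, 7), (5, 6), (5, 9), (6, 7), (6, 9), (9, 3), (9, 5), (10, 3), (10, 6)}.
Total count |C(F_11)_aff| = 10.


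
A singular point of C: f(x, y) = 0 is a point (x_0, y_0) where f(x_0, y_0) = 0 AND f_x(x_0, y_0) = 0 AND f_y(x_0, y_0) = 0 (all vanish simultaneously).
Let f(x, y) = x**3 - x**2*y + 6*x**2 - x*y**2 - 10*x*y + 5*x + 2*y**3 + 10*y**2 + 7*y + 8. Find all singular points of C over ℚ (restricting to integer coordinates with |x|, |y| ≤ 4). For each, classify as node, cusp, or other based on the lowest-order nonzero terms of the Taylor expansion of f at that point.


Singular points: {(-3, -2)}; classification: node.

Compute partial derivatives:
  f_x = 3*x**2 - 2*x*y + 12*x - y**2 - 10*y + 5.
  f_y = -x**2 - 2*x*y - 10*x + 6*y**2 + 20*y + 7.
Scan x_0 ∈ {−4, ..., 4}. For each x_0, f_y(x_0, y) is a polynomial in y; find its integer roots y ∈ {−4, ..., 4}, then test f_x and f at those candidates.
  x = -4: f_y(-4, y) = 6*y**2 + 28*y + 31; no integer root y with |y| ≤ 4.
  x = -3: f_y(-3, y) = 6*y**2 + 26*y + 28; vanishes at y ∈ {-2}. (-3, -2): f_x = 0, f = 0 — SINGULAR.
  x = -2: f_y(-2, y) = 6*y**2 + 24*y + 23; no integer root y with |y| ≤ 4.
  x = -1: f_y(-1, y) = 6*y**2 + 22*y + 16; vanishes at y ∈ {-1}. (-1, -1): f_x = 3 ≠ 0.
  x = 0: f_y(0, y) = 6*y**2 + 20*y + 7; no integer root y with |y| ≤ 4.
  x = 1: f_y(1, y) = 6*y**2 + 18*y - 4; no integer root y with |y| ≤ 4.
  x = 2: f_y(2, y) = 6*y**2 + 16*y - 17; no integer root y with |y| ≤ 4.
  x = 3: f_y(3, y) = 6*y**2 + 14*y - 32; no integer root y with |y| ≤ 4.
  x = 4: f_y(4, y) = 6*y**2 + 12*y - 49; no integer root y with |y| ≤ 4.
Only singular point on the grid: (-3, -2).
Classify: substitute x = -3 + u, y = -2 + v and expand: f = u**3 - u**2*v - u**2 - u*v**2 + 2*v**3 + v**2.
No constant or linear terms (consistent with a singular point). Quadratic part: -u**2 + v**2. Cubic part: u**3 - u**2*v - u*v**2 + 2*v**3.
The quadratic part v**2 - u**2 = (v − u)(v + u) splits into two distinct linear factors, so there are two distinct tangent lines y − -2 = ±(x − -3) — this is a node (ordinary double point).
Classification: node.


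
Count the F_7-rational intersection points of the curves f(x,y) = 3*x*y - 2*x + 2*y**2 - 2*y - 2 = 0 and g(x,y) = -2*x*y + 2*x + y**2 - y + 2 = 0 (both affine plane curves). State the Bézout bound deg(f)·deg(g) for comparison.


Common zeros: {(6, 0), (6, 6)}; count = 2; Bézout bound = 4.

deg(f) = 2, deg(g) = 2, so Bézout bound = 4.
Scan x ∈ F_7. For each x, list the y ∈ F_7 with f(x, y) ≡ 0 and those with g(x, y) ≡ 0 (mod 7); the common zeros in that column are the intersection.
  x = 0: f ≡ 0 at y ∈ ∅; g ≡ 0 at y ∈ {4}; common: ∅.
  x = 1: f ≡ 0 at y ∈ ∅; g ≡ 0 at y ∈ {5}; common: ∅.
  x = 2: f ≡ 0 at y ∈ {1, 4}; g ≡ 0 at y ∈ {2, 3}; common: ∅.
  x = 3: f ≡ 0 at y ∈ {2, 5}; g ≡ 0 at y ∈ ∅; common: ∅.
  x = 4: f ≡ 0 at y ∈ ∅; g ≡ 0 at y ∈ ∅; common: ∅.
  x = 5: f ≡ 0 at y ∈ ∅; g ≡ 0 at y ∈ ∅; common: ∅.
  x = 6: f ≡ 0 at y ∈ {0, 6}; g ≡ 0 at y ∈ {0, 6}; common: {0, 6}.
Collecting: common zeros = {(6, 0), (6, 6)}, so the count is 2.
Comparison with the Bézout bound: 2 ≤ 4 = deg(f)·deg(g), as expected for curves with no common component (the affine F_7-count falls short of the bound because intersections may lie at infinity, over extension fields, or carry multiplicity).


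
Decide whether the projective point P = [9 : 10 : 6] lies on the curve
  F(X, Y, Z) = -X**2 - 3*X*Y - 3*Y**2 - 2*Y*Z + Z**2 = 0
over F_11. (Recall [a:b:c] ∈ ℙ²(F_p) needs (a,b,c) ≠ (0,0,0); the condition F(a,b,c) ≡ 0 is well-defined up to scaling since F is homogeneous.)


F(9,10,6) ≡ 2 (mod 11); P is NOT on the curve.

Evaluate F(9, 10, 6) term-by-term (mod 11).
  -X**2 ↦ -1·81·1·1 = -81
  -3*X*Y ↦ -3·9·10·1 = -270
  -3*Y**2 ↦ -3·1·100·1 = -300
  -2*Y*Z ↦ -2·1·10·6 = -120
  Z**2 ↦ 1·1·1·36 = 36
Sum: F(9, 10, 6) = (-81) + (-270) + (-300) + (-120) + (36) = -735.
Reducing mod 11: -735 ≡ 2 (mod 11).
Since F(a, b, c) ≡ 2 ≠ 0 (mod 11), P does NOT lie on the curve.


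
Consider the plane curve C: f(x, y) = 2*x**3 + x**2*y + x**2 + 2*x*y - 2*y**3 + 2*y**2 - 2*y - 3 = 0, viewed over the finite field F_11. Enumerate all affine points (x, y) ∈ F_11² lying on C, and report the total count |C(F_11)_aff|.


Affine F_11-points: {(0, 7), (1, 0), (1, 3), (1, 9), (2, 4), (4, 9), (5, 2), (5, 4), (5, 6), (6, 5), (7, 4), (10, 8)}; count = 12.

For each of the 121 pairs (x, y) ∈ F_11², evaluate f(x, y) mod 11. Record the zeros.
  x = 0: [0↦8, 1↦6, 2↦7, 3↦10, 4↦3, 5↦7, 6↦10, 7↦0, 8↦9, 9↦3, 10↦3]  zeros at y ∈ {7}
  x = 1: [0↦0, 1↦1, 2↦5, 3↦0, 4↦7, 5↦3, 6↦9, 7↦2, 8↦3, 9↦0, 10↦3]  zeros at y ∈ {0, 3, 9}
  x = 2: [0↦6, 1↦1, 2↦10, 3↦10, 4↦0, 5↦1, 6↦1, 7↦10, 8↦5, 9↦7, 10↦4]  zeros at y ∈ {4}
  x = 3: [0↦5, 1↦7, 2↦1, 3↦8, 4↦5, 5↦2, 6↦9, 7↦3, 8↦5, 9↦3, 10↦7]  zeros at y ∈ ∅
  x = 4: [0↦9, 1↦9, 2↦1, 3↦6, 4↦1, 5↦7, 6↦1, 7↦4, 8↦4, 9↦0, 10↦2]  zeros at y ∈ {9}
  x = 5: [0↦8, 1↦8, 2↦0, 3↦5, 4↦0, 5↦6, 6↦0, 7↦3, 8↦3, 9↦10, 10↦1]  zeros at y ∈ {2, 4, 6}
  x = 6: [0↦3, 1↦5, 2↦10, 3↦6, 4↦3, 5↦0, 6↦7, 7↦1, 8↦3, 9↦1, 10↦5]  zeros at y ∈ {5}
  x = 7: [0↦6, 1↦1, 2↦10, 3↦10, 4↦0, 5↦1, 6↦1, 7↦10, 8↦5, 9↦7, 10↦4]  zeros at y ∈ {4}
  x = 8: [0↦7, 1↦8, 2↦1, 3↦7, 4↦3, 5↦10, 6↦5, 7↦9, 8↦10, 9↦7, 10↦10]  zeros at y ∈ ∅
  x = 9: [0↦7, 1↦5, 2↦6, 3↦9, 4↦2, 5↦6, 6↦9, 7↦10, 8↦8, 9↦2, 10↦2]  zeros at y ∈ ∅
  x = 10: [0↦7, 1↦4, 2↦4, 3↦6, 4↦9, 5↦1, 6↦3, 7↦3, 8↦0, 9↦4, 10↦3]  zeros at y ∈ {8}
Collecting zeros: affine points = {(0, 7), (1, 0), (1, 3), (1, 9), (2, 4), (4, 9), (5, 2), (5, 4), (5, 6), (6, 5), (7, 4), (10, 8)}.
Total count |C(F_11)_aff| = 12.


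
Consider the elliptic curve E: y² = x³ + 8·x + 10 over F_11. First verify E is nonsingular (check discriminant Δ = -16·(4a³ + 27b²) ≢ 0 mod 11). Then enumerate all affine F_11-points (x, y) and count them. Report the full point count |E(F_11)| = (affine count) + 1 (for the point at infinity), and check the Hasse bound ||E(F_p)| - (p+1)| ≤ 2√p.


Affine points = {(2, 1), (2, 10), (8, 5), (8, 6), (10, 1), (10, 10)}; affine count = 6; |E(F_11)| = 7.

Discriminant check: Δ ∝ 4a³ + 27b² = 4·8³ + 27·10² = 4·512 + 27·100 ≡ 7 (mod 11). Nonzero ⇒ E is nonsingular.
For each x ∈ F_11, compute rhs = x³ + 8·x + 10 mod 11, then count y ∈ F_11 with y² ≡ rhs.
  x = 0: rhs = 10, matching y values: none (0 points).
  x = 1: rhs = 8, matching y values: none (0 points).
  x = 2: rhs = 1, matching y values: 1, 10 (2 points).
  x = 3: rhs = 6, matching y values: none (0 points).
  x = 4: rhs = 7, matching y values: none (0 points).
  x = 5: rhs = 10, matching y values: none (0 points).
  x = 6: rhs = 10, matching y values: none (0 points).
  x = 7: rhs = 2, matching y values: none (0 points).
  x = 8: rhs = 3, matching y values: 5, 6 (2 points).
  x = 9: rhs = 8, matching y values: none (0 points).
  x = 10: rhs = 1, matching y values: 1, 10 (2 points).
Total affine count: 6.
Full point count |E(F_11)| = 6 + 1 = 7.
Hasse bound: |7 − (11+1)| = |-5| = 5 ≤ 2√11 ≈ 6.6332 ✓.
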